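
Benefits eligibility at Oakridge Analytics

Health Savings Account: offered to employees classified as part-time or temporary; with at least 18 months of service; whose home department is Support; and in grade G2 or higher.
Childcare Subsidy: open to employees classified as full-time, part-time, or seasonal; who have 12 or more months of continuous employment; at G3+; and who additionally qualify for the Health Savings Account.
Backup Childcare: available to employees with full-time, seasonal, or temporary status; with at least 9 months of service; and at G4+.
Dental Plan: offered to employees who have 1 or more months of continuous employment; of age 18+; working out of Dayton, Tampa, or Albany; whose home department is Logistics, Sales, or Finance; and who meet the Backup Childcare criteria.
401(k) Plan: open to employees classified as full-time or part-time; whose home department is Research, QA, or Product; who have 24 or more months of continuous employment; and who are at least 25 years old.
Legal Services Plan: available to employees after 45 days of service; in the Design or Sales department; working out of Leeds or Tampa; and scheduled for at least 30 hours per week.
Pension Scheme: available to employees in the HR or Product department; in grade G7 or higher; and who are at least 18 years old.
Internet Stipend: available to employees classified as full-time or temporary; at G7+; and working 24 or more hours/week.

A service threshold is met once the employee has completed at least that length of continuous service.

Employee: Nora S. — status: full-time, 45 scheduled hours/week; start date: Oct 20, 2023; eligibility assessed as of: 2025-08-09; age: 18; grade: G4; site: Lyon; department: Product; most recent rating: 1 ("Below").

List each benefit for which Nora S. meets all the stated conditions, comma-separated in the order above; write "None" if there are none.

Service from Oct 20, 2023 to 2025-08-09: 659 days.
Health Savings Account — status full-time ✗ (requires part-time or temporary) → not eligible.
Childcare Subsidy — status full-time ✓; service 659 days ≥ 12 months (≈360 days) ✓; grade G4 ≥ G3 ✓; not eligible for Health Savings Account ✗ → not eligible.
Backup Childcare — status full-time ✓; service 659 days ≥ 9 months (≈270 days) ✓; grade G4 ≥ G4 ✓ → eligible.
Dental Plan — service 659 days ≥ 1 month (≈30 days) ✓; age 18 ≥ 18 ✓; site Lyon ✗ (not Dayton, Tampa, or Albany) → not eligible.
401(k) Plan — status full-time ✓; dept Product ✓; service 659 days < 24 months (≈720 days) ✗ → not eligible.
Legal Services Plan — service 659 days ≥ 45 days ✓; dept Product ✗ → not eligible.
Pension Scheme — dept Product ✓; grade G4 < G7 ✗ → not eligible.
Internet Stipend — status full-time ✓; grade G4 < G7 ✗ → not eligible.

Backup Childcare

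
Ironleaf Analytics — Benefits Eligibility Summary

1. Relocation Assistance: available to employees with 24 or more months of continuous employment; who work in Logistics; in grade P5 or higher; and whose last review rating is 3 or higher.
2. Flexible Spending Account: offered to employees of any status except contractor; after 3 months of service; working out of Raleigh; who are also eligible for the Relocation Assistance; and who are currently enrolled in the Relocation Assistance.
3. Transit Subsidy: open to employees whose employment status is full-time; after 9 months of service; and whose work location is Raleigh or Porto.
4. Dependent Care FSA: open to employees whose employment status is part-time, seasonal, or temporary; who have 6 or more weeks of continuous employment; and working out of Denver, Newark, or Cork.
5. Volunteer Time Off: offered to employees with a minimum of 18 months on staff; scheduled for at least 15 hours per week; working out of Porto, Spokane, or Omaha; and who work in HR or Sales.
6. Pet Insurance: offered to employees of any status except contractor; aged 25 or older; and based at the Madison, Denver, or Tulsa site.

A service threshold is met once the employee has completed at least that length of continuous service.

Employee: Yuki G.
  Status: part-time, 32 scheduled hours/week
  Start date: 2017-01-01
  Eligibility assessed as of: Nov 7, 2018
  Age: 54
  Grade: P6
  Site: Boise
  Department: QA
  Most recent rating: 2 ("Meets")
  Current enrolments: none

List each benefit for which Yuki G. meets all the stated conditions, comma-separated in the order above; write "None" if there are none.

None

Service from 2017-01-01 to Nov 7, 2018: 675 days.
Relocation Assistance — service 675 days < 24 months (≈720 days) ✗ → not eligible.
Flexible Spending Account — status part-time ✓ (not excluded); service 675 days ≥ 3 months (≈90 days) ✓; site Boise ✗ (not Raleigh) → not eligible.
Transit Subsidy — status part-time ✗ (requires full-time) → not eligible.
Dependent Care FSA — status part-time ✓; service 675 days ≥ 6 weeks (≈42 days) ✓; site Boise ✗ (not Denver, Newark, or Cork) → not eligible.
Volunteer Time Off — service 675 days ≥ 18 months (≈540 days) ✓; 32 hrs/wk ≥ 15 ✓; site Boise ✗ (not Porto, Spokane, or Omaha) → not eligible.
Pet Insurance — status part-time ✓ (not excluded); age 54 ≥ 25 ✓; site Boise ✗ (not Madison, Denver, or Tulsa) → not eligible.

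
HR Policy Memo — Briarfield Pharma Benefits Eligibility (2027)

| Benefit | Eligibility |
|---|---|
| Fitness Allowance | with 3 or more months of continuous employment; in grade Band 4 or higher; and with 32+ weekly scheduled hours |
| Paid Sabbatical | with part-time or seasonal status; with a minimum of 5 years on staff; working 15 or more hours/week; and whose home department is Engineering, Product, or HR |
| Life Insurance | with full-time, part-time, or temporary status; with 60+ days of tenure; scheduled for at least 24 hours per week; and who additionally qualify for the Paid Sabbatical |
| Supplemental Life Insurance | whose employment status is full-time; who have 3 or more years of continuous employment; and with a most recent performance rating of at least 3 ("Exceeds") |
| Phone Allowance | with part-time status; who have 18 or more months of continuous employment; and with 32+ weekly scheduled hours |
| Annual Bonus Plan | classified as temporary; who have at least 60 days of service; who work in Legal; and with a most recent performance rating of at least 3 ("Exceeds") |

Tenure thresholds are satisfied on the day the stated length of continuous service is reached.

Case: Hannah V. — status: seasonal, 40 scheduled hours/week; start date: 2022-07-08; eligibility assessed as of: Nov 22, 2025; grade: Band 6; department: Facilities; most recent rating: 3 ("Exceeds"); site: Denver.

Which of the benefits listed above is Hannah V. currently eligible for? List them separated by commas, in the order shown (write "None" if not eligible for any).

Fitness Allowance

Service from 2022-07-08 to Nov 22, 2025: 1233 days.
Fitness Allowance — service 1233 days ≥ 3 months (≈90 days) ✓; grade Band 6 ≥ Band 4 ✓; 40 hrs/wk ≥ 32 ✓ → eligible.
Paid Sabbatical — status seasonal ✓; service 1233 days < 5 years (≈1825 days) ✗ → not eligible.
Life Insurance — status seasonal ✗ (requires full-time, part-time, or temporary) → not eligible.
Supplemental Life Insurance — status seasonal ✗ (requires full-time) → not eligible.
Phone Allowance — status seasonal ✗ (requires part-time) → not eligible.
Annual Bonus Plan — status seasonal ✗ (requires temporary) → not eligible.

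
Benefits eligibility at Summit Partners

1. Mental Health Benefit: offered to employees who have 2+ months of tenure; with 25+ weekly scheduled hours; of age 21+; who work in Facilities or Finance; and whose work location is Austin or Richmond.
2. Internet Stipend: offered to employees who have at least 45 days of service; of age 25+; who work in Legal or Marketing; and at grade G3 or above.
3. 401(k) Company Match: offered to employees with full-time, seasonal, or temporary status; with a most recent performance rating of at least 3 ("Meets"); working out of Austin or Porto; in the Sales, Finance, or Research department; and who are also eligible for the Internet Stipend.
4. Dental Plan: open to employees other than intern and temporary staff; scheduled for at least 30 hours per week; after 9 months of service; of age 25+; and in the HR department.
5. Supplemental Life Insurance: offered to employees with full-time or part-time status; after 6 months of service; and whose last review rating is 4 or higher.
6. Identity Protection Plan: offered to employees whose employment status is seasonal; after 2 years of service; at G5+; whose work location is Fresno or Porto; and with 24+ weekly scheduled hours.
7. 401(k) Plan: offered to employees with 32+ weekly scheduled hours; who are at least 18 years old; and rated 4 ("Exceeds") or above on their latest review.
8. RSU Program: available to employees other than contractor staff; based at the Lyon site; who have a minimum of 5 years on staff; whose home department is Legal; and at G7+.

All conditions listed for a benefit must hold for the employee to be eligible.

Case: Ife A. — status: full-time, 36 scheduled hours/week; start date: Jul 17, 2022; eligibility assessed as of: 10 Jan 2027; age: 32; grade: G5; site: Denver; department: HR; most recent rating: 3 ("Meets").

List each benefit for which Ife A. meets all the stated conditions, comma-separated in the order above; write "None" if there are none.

Service from Jul 17, 2022 to 10 Jan 2027: 1638 days.
Mental Health Benefit — service 1638 days ≥ 2 months (≈60 days) ✓; 36 hrs/wk ≥ 25 ✓; age 32 ≥ 21 ✓; dept HR ✗ → not eligible.
Internet Stipend — service 1638 days ≥ 45 days ✓; age 32 ≥ 25 ✓; dept HR ✗ → not eligible.
401(k) Company Match — status full-time ✓; rating 3 ≥ 3 ✓; site Denver ✗ (not Austin or Porto) → not eligible.
Dental Plan — status full-time ✓ (not excluded); 36 hrs/wk ≥ 30 ✓; service 1638 days ≥ 9 months (≈270 days) ✓; age 32 ≥ 25 ✓; dept HR ✓ → eligible.
Supplemental Life Insurance — status full-time ✓; service 1638 days ≥ 6 months (≈180 days) ✓; rating 3 < 4 ✗ → not eligible.
Identity Protection Plan — status full-time ✗ (requires seasonal) → not eligible.
401(k) Plan — 36 hrs/wk ≥ 32 ✓; age 32 ≥ 18 ✓; rating 3 < 4 ✗ → not eligible.
RSU Program — status full-time ✓ (not excluded); site Denver ✗ (not Lyon) → not eligible.

Dental Plan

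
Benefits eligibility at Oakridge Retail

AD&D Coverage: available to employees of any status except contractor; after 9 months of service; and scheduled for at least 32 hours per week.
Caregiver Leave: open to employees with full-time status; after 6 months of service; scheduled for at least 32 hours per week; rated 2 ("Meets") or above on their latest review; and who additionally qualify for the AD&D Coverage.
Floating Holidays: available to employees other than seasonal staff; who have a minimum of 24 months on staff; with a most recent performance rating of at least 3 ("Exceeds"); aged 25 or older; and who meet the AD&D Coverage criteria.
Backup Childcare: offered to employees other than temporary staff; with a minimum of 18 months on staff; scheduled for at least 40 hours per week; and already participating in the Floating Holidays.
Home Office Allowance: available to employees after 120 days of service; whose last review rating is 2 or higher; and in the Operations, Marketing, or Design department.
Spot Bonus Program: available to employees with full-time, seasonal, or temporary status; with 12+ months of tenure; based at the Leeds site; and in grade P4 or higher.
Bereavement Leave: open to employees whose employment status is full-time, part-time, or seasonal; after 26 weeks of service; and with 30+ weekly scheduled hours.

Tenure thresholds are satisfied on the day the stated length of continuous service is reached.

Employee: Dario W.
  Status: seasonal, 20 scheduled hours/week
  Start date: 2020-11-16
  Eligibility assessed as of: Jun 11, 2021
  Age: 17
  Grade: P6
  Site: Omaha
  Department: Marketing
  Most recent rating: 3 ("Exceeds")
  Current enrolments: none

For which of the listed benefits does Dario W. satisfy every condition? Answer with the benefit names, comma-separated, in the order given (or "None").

Service from 2020-11-16 to Jun 11, 2021: 207 days.
AD&D Coverage — status seasonal ✓ (not excluded); service 207 days < 9 months (≈270 days) ✗ → not eligible.
Caregiver Leave — status seasonal ✗ (requires full-time) → not eligible.
Floating Holidays — status seasonal ✗ (excluded) → not eligible.
Backup Childcare — status seasonal ✓ (not excluded); service 207 days < 18 months (≈540 days) ✗ → not eligible.
Home Office Allowance — service 207 days ≥ 120 days ✓; rating 3 ≥ 2 ✓; dept Marketing ✓ → eligible.
Spot Bonus Program — status seasonal ✓; service 207 days < 12 months (≈360 days) ✗ → not eligible.
Bereavement Leave — status seasonal ✓; service 207 days ≥ 26 weeks (≈182 days) ✓; 20 hrs/wk < 30 ✗ → not eligible.

Home Office Allowance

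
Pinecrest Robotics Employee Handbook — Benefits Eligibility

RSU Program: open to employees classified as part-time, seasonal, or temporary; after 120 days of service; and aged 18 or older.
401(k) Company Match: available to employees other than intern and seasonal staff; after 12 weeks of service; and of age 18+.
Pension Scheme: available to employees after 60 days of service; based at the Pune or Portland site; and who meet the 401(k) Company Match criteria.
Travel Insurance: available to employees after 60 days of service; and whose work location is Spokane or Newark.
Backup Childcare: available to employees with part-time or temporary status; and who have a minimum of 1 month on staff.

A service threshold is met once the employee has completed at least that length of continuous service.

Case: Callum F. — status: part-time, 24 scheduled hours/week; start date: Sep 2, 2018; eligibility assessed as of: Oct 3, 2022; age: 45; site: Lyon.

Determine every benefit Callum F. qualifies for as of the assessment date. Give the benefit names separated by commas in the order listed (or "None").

Service from Sep 2, 2018 to Oct 3, 2022: 1492 days.
RSU Program — status part-time ✓; service 1492 days ≥ 120 days ✓; age 45 ≥ 18 ✓ → eligible.
401(k) Company Match — status part-time ✓ (not excluded); service 1492 days ≥ 12 weeks (≈84 days) ✓; age 45 ≥ 18 ✓ → eligible.
Pension Scheme — service 1492 days ≥ 60 days ✓; site Lyon ✗ (not Pune or Portland) → not eligible.
Travel Insurance — service 1492 days ≥ 60 days ✓; site Lyon ✗ (not Spokane or Newark) → not eligible.
Backup Childcare — status part-time ✓; service 1492 days ≥ 1 month (≈30 days) ✓ → eligible.

RSU Program, 401(k) Company Match, Backup Childcare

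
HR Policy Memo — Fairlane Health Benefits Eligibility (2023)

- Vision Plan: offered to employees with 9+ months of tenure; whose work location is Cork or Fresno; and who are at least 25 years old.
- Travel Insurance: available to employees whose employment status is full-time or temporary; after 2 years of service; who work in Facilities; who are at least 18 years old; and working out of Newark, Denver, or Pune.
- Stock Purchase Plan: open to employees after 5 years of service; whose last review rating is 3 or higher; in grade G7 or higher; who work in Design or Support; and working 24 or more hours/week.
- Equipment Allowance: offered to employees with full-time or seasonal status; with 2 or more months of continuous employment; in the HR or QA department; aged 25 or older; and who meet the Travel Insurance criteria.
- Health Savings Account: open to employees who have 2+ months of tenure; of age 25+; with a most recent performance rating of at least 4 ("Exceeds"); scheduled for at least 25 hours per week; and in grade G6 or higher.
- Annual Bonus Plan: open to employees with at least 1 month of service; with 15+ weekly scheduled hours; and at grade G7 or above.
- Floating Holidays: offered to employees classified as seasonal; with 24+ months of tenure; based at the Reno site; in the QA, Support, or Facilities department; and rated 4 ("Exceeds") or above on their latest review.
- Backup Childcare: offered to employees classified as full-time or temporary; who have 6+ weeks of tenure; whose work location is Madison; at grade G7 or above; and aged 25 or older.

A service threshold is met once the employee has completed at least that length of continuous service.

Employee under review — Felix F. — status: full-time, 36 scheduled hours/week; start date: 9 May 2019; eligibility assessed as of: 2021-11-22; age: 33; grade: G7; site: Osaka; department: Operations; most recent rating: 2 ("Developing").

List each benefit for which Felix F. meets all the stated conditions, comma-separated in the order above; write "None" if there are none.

Service from 9 May 2019 to 2021-11-22: 928 days.
Vision Plan — service 928 days ≥ 9 months (≈270 days) ✓; site Osaka ✗ (not Cork or Fresno) → not eligible.
Travel Insurance — status full-time ✓; service 928 days ≥ 2 years (≈730 days) ✓; dept Operations ✗ → not eligible.
Stock Purchase Plan — service 928 days < 5 years (≈1825 days) ✗ → not eligible.
Equipment Allowance — status full-time ✓; service 928 days ≥ 2 months (≈60 days) ✓; dept Operations ✗ → not eligible.
Health Savings Account — service 928 days ≥ 2 months (≈60 days) ✓; age 33 ≥ 25 ✓; rating 2 < 4 ✗ → not eligible.
Annual Bonus Plan — service 928 days ≥ 1 month (≈30 days) ✓; 36 hrs/wk ≥ 15 ✓; grade G7 ≥ G7 ✓ → eligible.
Floating Holidays — status full-time ✗ (requires seasonal) → not eligible.
Backup Childcare — status full-time ✓; service 928 days ≥ 6 weeks (≈42 days) ✓; site Osaka ✗ (not Madison) → not eligible.

Annual Bonus Plan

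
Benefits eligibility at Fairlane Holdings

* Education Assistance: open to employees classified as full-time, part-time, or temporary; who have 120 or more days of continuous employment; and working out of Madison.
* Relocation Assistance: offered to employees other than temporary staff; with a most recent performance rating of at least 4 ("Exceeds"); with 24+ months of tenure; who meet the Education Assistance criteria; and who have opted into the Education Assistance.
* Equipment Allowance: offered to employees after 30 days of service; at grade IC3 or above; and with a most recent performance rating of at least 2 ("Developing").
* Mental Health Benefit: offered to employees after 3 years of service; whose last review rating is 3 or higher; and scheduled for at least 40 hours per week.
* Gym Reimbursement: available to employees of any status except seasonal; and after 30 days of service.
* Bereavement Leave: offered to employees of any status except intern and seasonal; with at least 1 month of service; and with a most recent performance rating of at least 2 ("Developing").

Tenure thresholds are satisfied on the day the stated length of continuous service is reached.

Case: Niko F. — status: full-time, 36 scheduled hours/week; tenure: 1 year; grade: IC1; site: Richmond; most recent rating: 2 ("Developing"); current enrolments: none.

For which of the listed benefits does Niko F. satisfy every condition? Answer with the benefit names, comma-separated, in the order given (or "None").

Education Assistance — status full-time ✓; service 1 year ≥ 120 days ✓; site Richmond ✗ (not Madison) → not eligible.
Relocation Assistance — status full-time ✓ (not excluded); rating 2 < 4 ✗ → not eligible.
Equipment Allowance — service 1 year ≥ 30 days ✓; grade IC1 < IC3 ✗ → not eligible.
Mental Health Benefit — service 1 year < 3 years ✗ → not eligible.
Gym Reimbursement — status full-time ✓ (not excluded); service 1 year ≥ 30 days ✓ → eligible.
Bereavement Leave — status full-time ✓ (not excluded); service 1 year ≥ 1 month (≈30 days) ✓; rating 2 ≥ 2 ✓ → eligible.

Gym Reimbursement, Bereavement Leave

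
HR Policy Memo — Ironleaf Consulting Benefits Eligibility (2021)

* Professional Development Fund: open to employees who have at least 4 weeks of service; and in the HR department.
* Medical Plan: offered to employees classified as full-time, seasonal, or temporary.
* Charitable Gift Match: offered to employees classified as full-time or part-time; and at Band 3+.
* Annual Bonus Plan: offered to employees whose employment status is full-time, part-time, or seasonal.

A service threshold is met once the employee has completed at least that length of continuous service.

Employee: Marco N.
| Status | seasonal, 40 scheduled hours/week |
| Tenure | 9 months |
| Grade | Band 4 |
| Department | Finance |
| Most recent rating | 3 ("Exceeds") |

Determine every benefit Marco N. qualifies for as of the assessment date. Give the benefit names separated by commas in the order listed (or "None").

Professional Development Fund — service 9 months ≥ 4 weeks (≈28 days) ✓; dept Finance ✗ → not eligible.
Medical Plan — status seasonal ✓ → eligible.
Charitable Gift Match — status seasonal ✗ (requires full-time or part-time) → not eligible.
Annual Bonus Plan — status seasonal ✓ → eligible.

Medical Plan, Annual Bonus Plan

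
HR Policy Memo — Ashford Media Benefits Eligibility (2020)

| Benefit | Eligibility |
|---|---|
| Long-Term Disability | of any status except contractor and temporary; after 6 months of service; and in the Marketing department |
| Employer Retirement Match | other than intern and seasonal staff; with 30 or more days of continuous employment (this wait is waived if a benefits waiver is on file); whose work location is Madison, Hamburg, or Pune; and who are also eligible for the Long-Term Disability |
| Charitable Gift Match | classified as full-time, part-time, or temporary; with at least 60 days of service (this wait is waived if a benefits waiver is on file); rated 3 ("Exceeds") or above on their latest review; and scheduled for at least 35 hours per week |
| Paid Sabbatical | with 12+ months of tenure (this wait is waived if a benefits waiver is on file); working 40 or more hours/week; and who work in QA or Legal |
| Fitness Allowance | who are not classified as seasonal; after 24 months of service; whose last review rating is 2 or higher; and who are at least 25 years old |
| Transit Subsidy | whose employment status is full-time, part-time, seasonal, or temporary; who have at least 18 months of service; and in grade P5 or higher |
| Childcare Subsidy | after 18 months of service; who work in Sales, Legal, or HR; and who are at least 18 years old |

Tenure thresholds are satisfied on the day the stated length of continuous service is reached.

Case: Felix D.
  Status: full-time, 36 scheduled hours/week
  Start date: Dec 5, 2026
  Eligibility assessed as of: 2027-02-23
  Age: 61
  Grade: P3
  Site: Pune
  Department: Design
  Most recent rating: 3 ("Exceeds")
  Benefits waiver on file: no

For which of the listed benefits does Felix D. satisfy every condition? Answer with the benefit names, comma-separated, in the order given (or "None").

Charitable Gift Match

Service from Dec 5, 2026 to 2027-02-23: 80 days.
Long-Term Disability — status full-time ✓ (not excluded); service 80 days < 6 months (≈180 days) ✗ → not eligible.
Employer Retirement Match — status full-time ✓ (not excluded); no waiver, service 80 days ≥ 30 days ✓; site Pune ✓; not eligible for Long-Term Disability ✗ → not eligible.
Charitable Gift Match — status full-time ✓; no waiver, service 80 days ≥ 60 days ✓; rating 3 ≥ 3 ✓; 36 hrs/wk ≥ 35 ✓ → eligible.
Paid Sabbatical — no waiver, service 80 days < 12 months (≈360 days) ✗ → not eligible.
Fitness Allowance — status full-time ✓ (not excluded); service 80 days < 24 months (≈720 days) ✗ → not eligible.
Transit Subsidy — status full-time ✓; service 80 days < 18 months (≈540 days) ✗ → not eligible.
Childcare Subsidy — service 80 days < 18 months (≈540 days) ✗ → not eligible.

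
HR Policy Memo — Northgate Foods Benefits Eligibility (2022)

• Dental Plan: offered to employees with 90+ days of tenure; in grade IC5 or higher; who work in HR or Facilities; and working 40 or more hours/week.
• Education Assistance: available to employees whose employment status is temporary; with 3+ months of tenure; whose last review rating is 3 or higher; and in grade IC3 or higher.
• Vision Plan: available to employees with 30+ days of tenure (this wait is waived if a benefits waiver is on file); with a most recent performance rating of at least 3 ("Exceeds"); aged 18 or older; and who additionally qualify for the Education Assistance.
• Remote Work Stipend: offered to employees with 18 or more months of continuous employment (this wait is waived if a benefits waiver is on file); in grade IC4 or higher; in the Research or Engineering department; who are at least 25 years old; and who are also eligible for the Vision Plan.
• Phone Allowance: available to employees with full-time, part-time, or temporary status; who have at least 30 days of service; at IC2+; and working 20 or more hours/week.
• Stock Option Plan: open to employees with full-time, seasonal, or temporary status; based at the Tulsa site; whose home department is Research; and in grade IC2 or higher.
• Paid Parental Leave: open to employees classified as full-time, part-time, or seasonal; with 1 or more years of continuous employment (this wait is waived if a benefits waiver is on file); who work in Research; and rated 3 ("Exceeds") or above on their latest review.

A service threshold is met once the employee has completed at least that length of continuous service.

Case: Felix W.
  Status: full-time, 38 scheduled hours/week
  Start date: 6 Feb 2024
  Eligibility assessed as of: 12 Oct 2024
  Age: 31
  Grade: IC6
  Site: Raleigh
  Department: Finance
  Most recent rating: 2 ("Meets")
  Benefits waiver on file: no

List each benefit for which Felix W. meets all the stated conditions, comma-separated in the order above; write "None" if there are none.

Service from 6 Feb 2024 to 12 Oct 2024: 249 days.
Dental Plan — service 249 days ≥ 90 days ✓; grade IC6 ≥ IC5 ✓; dept Finance ✗ → not eligible.
Education Assistance — status full-time ✗ (requires temporary) → not eligible.
Vision Plan — no waiver, service 249 days ≥ 30 days ✓; rating 2 < 3 ✗ → not eligible.
Remote Work Stipend — no waiver, service 249 days < 18 months (≈540 days) ✗ → not eligible.
Phone Allowance — status full-time ✓; service 249 days ≥ 30 days ✓; grade IC6 ≥ IC2 ✓; 38 hrs/wk ≥ 20 ✓ → eligible.
Stock Option Plan — status full-time ✓; site Raleigh ✗ (not Tulsa) → not eligible.
Paid Parental Leave — status full-time ✓; no waiver, service 249 days < 1 year (≈365 days) ✗ → not eligible.

Phone Allowance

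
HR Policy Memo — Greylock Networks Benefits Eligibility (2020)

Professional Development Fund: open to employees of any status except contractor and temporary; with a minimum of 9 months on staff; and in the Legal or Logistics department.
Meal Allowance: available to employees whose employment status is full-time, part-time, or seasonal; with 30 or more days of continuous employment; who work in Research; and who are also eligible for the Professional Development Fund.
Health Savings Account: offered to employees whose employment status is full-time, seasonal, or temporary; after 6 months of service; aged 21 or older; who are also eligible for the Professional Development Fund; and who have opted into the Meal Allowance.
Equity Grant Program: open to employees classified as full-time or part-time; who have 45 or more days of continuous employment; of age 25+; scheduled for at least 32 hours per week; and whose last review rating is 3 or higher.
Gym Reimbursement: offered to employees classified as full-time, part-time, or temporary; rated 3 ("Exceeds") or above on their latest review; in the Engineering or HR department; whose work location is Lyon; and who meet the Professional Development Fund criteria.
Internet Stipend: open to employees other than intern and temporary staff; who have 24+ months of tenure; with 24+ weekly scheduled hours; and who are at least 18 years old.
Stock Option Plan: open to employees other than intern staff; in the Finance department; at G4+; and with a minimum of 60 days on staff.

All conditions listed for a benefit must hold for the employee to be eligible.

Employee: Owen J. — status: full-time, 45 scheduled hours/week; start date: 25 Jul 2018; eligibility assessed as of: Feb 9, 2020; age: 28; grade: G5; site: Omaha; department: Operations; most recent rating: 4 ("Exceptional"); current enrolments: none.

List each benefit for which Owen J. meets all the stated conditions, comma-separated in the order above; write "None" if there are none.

Equity Grant Program

Service from 25 Jul 2018 to Feb 9, 2020: 564 days.
Professional Development Fund — status full-time ✓ (not excluded); service 564 days ≥ 9 months (≈270 days) ✓; dept Operations ✗ → not eligible.
Meal Allowance — status full-time ✓; service 564 days ≥ 30 days ✓; dept Operations ✗ → not eligible.
Health Savings Account — status full-time ✓; service 564 days ≥ 6 months (≈180 days) ✓; age 28 ≥ 21 ✓; not eligible for Professional Development Fund ✗ → not eligible.
Equity Grant Program — status full-time ✓; service 564 days ≥ 45 days ✓; age 28 ≥ 25 ✓; 45 hrs/wk ≥ 32 ✓; rating 4 ≥ 3 ✓ → eligible.
Gym Reimbursement — status full-time ✓; rating 4 ≥ 3 ✓; dept Operations ✗ → not eligible.
Internet Stipend — status full-time ✓ (not excluded); service 564 days < 24 months (≈720 days) ✗ → not eligible.
Stock Option Plan — status full-time ✓ (not excluded); dept Operations ✗ → not eligible.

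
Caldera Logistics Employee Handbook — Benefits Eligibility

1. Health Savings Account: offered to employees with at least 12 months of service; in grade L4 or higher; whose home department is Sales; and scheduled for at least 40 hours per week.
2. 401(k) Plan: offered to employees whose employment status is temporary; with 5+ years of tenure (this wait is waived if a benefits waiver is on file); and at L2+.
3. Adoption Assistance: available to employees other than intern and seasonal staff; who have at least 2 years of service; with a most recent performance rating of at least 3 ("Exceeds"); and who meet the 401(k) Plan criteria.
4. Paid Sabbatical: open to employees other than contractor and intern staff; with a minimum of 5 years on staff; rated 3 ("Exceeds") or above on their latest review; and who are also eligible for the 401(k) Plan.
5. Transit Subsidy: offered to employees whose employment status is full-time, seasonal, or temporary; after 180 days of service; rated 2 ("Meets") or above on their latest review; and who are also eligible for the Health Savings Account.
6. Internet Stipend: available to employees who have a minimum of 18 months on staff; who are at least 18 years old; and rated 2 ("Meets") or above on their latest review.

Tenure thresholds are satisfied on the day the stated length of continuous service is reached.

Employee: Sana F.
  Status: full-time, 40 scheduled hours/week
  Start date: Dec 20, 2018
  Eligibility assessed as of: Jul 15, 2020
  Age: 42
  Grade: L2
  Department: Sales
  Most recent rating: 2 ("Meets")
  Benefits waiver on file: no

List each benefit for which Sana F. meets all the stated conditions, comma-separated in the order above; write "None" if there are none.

Service from Dec 20, 2018 to Jul 15, 2020: 573 days.
Health Savings Account — service 573 days ≥ 12 months (≈360 days) ✓; grade L2 < L4 ✗ → not eligible.
401(k) Plan — status full-time ✗ (requires temporary) → not eligible.
Adoption Assistance — status full-time ✓ (not excluded); service 573 days < 2 years (≈730 days) ✗ → not eligible.
Paid Sabbatical — status full-time ✓ (not excluded); service 573 days < 5 years (≈1825 days) ✗ → not eligible.
Transit Subsidy — status full-time ✓; service 573 days ≥ 180 days ✓; rating 2 ≥ 2 ✓; not eligible for Health Savings Account ✗ → not eligible.
Internet Stipend — service 573 days ≥ 18 months (≈540 days) ✓; age 42 ≥ 18 ✓; rating 2 ≥ 2 ✓ → eligible.

Internet Stipend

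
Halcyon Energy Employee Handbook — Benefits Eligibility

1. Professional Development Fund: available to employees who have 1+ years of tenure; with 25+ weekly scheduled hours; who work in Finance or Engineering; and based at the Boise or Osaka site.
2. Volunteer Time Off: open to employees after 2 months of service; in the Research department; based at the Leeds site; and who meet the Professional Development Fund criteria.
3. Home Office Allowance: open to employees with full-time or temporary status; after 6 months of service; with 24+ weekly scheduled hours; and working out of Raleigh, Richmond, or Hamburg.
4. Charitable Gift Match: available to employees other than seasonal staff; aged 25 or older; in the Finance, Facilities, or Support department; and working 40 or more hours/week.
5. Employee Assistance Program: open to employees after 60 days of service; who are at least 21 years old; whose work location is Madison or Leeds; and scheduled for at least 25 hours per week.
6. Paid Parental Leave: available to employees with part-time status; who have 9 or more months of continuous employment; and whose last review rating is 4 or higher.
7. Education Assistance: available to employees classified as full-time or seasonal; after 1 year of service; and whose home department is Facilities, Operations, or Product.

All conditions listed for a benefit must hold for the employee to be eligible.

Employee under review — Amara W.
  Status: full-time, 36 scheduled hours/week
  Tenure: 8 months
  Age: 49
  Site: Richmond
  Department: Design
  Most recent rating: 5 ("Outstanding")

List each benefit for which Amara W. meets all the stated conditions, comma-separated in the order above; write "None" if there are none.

Professional Development Fund — service 8 months < 1 year (≈365 days) ✗ → not eligible.
Volunteer Time Off — service 8 months ≥ 2 months ✓; dept Design ✗ → not eligible.
Home Office Allowance — status full-time ✓; service 8 months ≥ 6 months ✓; 36 hrs/wk ≥ 24 ✓; site Richmond ✓ → eligible.
Charitable Gift Match — status full-time ✓ (not excluded); age 49 ≥ 25 ✓; dept Design ✗ → not eligible.
Employee Assistance Program — service 8 months ≥ 60 days ✓; age 49 ≥ 21 ✓; site Richmond ✗ (not Madison or Leeds) → not eligible.
Paid Parental Leave — status full-time ✗ (requires part-time) → not eligible.
Education Assistance — status full-time ✓; service 8 months < 1 year (≈365 days) ✗ → not eligible.

Home Office Allowance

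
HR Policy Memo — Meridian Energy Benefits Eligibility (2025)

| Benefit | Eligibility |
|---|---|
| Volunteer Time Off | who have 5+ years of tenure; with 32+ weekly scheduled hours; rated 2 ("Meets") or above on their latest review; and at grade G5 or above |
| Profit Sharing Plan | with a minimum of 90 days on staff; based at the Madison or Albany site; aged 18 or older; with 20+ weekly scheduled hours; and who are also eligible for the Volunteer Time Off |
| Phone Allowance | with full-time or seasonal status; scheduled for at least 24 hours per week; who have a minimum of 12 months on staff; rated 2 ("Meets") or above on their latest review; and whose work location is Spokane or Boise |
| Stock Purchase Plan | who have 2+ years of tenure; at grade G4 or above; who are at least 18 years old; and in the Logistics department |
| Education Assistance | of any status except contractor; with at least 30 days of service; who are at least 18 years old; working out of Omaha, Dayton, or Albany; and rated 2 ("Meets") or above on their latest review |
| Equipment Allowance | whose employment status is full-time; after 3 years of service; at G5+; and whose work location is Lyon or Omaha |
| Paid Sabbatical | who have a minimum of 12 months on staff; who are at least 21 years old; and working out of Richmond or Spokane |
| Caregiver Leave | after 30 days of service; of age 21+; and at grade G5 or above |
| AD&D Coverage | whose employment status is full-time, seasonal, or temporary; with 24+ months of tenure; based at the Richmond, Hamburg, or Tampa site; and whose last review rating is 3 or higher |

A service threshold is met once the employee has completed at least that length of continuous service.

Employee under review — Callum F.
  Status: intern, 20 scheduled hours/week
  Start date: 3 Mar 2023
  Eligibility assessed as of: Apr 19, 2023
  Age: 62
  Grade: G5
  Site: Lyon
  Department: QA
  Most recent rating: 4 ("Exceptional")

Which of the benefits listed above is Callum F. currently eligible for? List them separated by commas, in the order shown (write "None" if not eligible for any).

Caregiver Leave

Service from 3 Mar 2023 to Apr 19, 2023: 47 days.
Volunteer Time Off — service 47 days < 5 years (≈1825 days) ✗ → not eligible.
Profit Sharing Plan — service 47 days < 90 days ✗ → not eligible.
Phone Allowance — status intern ✗ (requires full-time or seasonal) → not eligible.
Stock Purchase Plan — service 47 days < 2 years (≈730 days) ✗ → not eligible.
Education Assistance — status intern ✓ (not excluded); service 47 days ≥ 30 days ✓; age 62 ≥ 18 ✓; site Lyon ✗ (not Omaha, Dayton, or Albany) → not eligible.
Equipment Allowance — status intern ✗ (requires full-time) → not eligible.
Paid Sabbatical — service 47 days < 12 months (≈360 days) ✗ → not eligible.
Caregiver Leave — service 47 days ≥ 30 days ✓; age 62 ≥ 21 ✓; grade G5 ≥ G5 ✓ → eligible.
AD&D Coverage — status intern ✗ (requires full-time, seasonal, or temporary) → not eligible.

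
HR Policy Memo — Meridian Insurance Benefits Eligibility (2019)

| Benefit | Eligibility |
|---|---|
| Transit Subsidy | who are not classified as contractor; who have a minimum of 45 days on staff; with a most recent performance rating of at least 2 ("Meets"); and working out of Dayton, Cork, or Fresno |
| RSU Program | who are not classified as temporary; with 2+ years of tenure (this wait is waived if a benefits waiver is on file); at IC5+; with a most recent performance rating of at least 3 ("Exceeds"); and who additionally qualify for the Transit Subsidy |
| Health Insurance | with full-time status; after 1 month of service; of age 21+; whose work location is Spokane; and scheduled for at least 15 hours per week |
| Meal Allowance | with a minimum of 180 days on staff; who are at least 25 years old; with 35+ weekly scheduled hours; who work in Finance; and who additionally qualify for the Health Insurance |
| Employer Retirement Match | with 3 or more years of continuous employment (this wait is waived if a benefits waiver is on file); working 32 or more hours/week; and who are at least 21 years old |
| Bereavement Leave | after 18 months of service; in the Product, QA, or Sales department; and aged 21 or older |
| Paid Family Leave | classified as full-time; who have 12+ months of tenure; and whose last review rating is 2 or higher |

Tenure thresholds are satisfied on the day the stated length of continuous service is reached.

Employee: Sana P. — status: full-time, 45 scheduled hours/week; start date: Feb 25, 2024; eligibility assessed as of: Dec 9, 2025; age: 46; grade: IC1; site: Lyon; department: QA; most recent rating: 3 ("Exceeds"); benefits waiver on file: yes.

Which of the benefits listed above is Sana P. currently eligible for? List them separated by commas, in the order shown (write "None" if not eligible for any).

Service from Feb 25, 2024 to Dec 9, 2025: 653 days.
Transit Subsidy — status full-time ✓ (not excluded); service 653 days ≥ 45 days ✓; rating 3 ≥ 2 ✓; site Lyon ✗ (not Dayton, Cork, or Fresno) → not eligible.
RSU Program — status full-time ✓ (not excluded); benefits waiver on file ✓; grade IC1 < IC5 ✗ → not eligible.
Health Insurance — status full-time ✓; service 653 days ≥ 1 month (≈30 days) ✓; age 46 ≥ 21 ✓; site Lyon ✗ (not Spokane) → not eligible.
Meal Allowance — service 653 days ≥ 180 days ✓; age 46 ≥ 25 ✓; 45 hrs/wk ≥ 35 ✓; dept QA ✗ → not eligible.
Employer Retirement Match — benefits waiver on file ✓; 45 hrs/wk ≥ 32 ✓; age 46 ≥ 21 ✓ → eligible.
Bereavement Leave — service 653 days ≥ 18 months (≈540 days) ✓; dept QA ✓; age 46 ≥ 21 ✓ → eligible.
Paid Family Leave — status full-time ✓; service 653 days ≥ 12 months (≈360 days) ✓; rating 3 ≥ 2 ✓ → eligible.

Employer Retirement Match, Bereavement Leave, Paid Family Leave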